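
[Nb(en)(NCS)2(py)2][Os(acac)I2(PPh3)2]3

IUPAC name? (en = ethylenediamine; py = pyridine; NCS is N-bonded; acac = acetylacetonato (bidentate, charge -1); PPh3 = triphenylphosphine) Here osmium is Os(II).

Os is given as +2; the anion's ligand charges sum to -3, so the complex anion is 1−.
With 3 anions per cation, the cation must be 3×1 = 3+.
Cation: ligand charges sum to -2; for the ion to be 3+, Nb = +5.

(ethylenediamine)diisothiocyanatobis(pyridine)niobium(V) (acetylacetonato)diiodobis(triphenylphosphine)osmate(II)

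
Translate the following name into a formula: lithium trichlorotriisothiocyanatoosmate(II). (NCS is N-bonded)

Ligands: 3 isothiocyanato (NCS, -1), 3 chloro (Cl, -1). Ligand charge sum = -6.
With Os in oxidation state +2, the complex ion is [Os...]^4−.
Charge balance with lithium (+1) requires 1 complex ion per 4 lithium.

Li4[OsCl3(NCS)3]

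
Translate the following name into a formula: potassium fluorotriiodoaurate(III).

Ligands: 1 fluoro (F, -1), 3 iodo (I, -1). Ligand charge sum = -4.
With Au in oxidation state +3, the complex ion is [Au...]^1−.
Charge balance with potassium (+1) requires 1 complex ion per 1 potassium.

K[AuFI3]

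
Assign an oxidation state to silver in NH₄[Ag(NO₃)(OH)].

+1

1 ammonium outside the brackets (+1 each) → the complex ion is 1−.
Ligand charges: 1×OH = -1; 1×NO3 = -1; sum -2.
Ag + (-2) = 1− ⇒ Ag is +1.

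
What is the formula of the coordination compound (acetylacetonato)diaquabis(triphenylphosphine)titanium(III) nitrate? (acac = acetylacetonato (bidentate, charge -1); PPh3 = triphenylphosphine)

Ligands: 1 acetylacetonato (acac, -1), 2 triphenylphosphine (PPh3, neutral), 2 aqua (H2O, neutral). Ligand charge sum = -1.
With Ti in oxidation state +3, the complex ion is [Ti...]^2+.
Charge balance with nitrate (-1) requires 1 complex ion per 2 nitrate.

[Ti(acac)(H2O)2(PPh3)2](NO3)2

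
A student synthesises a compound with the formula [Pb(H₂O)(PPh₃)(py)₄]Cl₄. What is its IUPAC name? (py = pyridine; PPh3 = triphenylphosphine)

The 4 chloride counter-ions carry a total charge of -4, so each complex ion is 4+.
Ligand charges: 4×pyridine (neutral), 1×triphenylphosphine (neutral), 1×aqua (neutral); total 0. So Pb + (0) = 4+, giving Pb = +4.
Ligands are named alphabetically: aqua before pyridine before triphenylphosphine.

aquatetrakis(pyridine)(triphenylphosphine)lead(IV) chloride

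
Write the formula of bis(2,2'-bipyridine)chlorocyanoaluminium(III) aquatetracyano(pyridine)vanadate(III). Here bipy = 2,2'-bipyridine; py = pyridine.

Cation [Al…]: ligand charges -2, Al(III) ⇒ ion charge 1+.
Anion [V…]: ligand charges -4, V(III) ⇒ ion charge 1−.
One 1+ cation balances one 1− anion.

[Al(bipy)2Cl(CN)][V(CN)4(H2O)(py)]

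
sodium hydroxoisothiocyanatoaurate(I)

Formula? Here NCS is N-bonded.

Ligands: 1 hydroxo (OH, -1), 1 isothiocyanato (NCS, -1). Ligand charge sum = -2.
Charge balance with sodium (+1) requires 1 complex ion per 1 sodium.

Na[Au(NCS)(OH)]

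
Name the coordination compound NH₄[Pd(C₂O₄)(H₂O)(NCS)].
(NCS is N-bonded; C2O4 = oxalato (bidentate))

The 1 ammonium counter-ion carries a total charge of +1, so each complex ion is 1−.
Ligand charges: 1×isothiocyanato (-1 each), 1×oxalato (-2 each), 1×aqua (neutral); total -3. So Pd + (-3) = 1−, giving Pd = +2.
Ligands are named alphabetically: aqua before isothiocyanato before oxalato.
The complex ion is anionic, so palladium takes the -ate form palladate(II).

ammonium aquaisothiocyanatooxalatopalladate(II)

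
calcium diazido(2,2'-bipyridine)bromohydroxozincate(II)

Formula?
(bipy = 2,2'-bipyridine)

Ligands: 1 bromo (Br, -1), 1 hydroxo (OH, -1), 2 azido (N3, -1), 1 2,2'-bipyridine (bipy, neutral). Ligand charge sum = -4.
Charge balance with calcium (+2) requires 1 complex ion per 1 calcium.

Ca[Zn(bipy)Br(N3)2(OH)]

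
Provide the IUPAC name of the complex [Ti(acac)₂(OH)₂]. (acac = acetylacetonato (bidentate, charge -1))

bis(acetylacetonato)dihydroxotitanium(IV)

There is no counter-ion, so the complex is neutral overall.
Ligand charges: 2×acetylacetonato (-1 each), 2×hydroxo (-1 each); total -4. So Ti + (-4) = 0, giving Ti = +4.
Ligands are named alphabetically: acetylacetonato before hydroxo.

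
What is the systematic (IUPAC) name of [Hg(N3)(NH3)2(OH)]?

diammineazidohydroxomercury(II)

There is no counter-ion, so the complex is neutral overall.
Ligand charges: 1×azido (-1 each), 1×hydroxo (-1 each), 2×ammine (neutral); total -2. So Hg + (-2) = 0, giving Hg = +2.
Ligands are named alphabetically: ammine before azido before hydroxo.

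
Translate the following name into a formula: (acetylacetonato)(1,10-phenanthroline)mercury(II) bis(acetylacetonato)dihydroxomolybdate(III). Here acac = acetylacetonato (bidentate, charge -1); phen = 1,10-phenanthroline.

[Hg(acac)(phen)][Mo(acac)2(OH)2]

Cation [Hg…]: ligand charges -1, Hg(II) ⇒ ion charge 1+.
Anion [Mo…]: ligand charges -4, Mo(III) ⇒ ion charge 1−.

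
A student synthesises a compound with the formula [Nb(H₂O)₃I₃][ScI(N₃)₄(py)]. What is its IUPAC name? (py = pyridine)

triaquatriiodoniobium(V) tetraazidoiodo(pyridine)scandate(III)

Both ions are complex: the cation is named first with the plain metal name, the anion second with the -ate form; each ion's ligands are alphabetised independently.
Scandium is always +3 in its complexes; the anion's ligand charges sum to -5, so the complex anion is 2−.
A 1:1 salt means the cation carries the equal and opposite charge, 2+.
Cation: ligand charges sum to -3; for the ion to be 2+, Nb = +5.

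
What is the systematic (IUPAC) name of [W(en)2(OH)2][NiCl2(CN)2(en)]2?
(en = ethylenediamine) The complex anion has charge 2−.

bis(ethylenediamine)dihydroxotungsten(VI) dichlorodicyano(ethylenediamine)nickelate(II)

The complex anion is given as 2−; its ligand charges sum to -4, so Ni = +2.
With 2 anions per cation, the cation must be 2×2 = 4+.
Cation: ligand charges sum to -2; for the ion to be 4+, W = +6.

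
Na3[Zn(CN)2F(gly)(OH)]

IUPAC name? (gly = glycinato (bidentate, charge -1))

sodium dicyanofluoro(glycinato)hydroxozincate(II)

The 3 sodium counter-ions carry a total charge of +3, so each complex ion is 3−.
Ligand charges: 1×hydroxo (-1 each), 1×fluoro (-1 each), 1×glycinato (-1 each), 2×cyano (-1 each); total -5. So Zn + (-5) = 3−, giving Zn = +2.
The complex ion is anionic, so zinc takes the -ate form zincate(II).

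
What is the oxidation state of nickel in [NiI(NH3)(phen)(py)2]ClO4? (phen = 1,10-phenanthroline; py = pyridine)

1 perchlorate outside the brackets (-1 each) → the complex ion is 1+.
Ligand charges: 1×phen neutral; 1×I = -1; 2×py neutral; 1×NH3 neutral; sum -1.
Ni + (-1) = 1+ ⇒ Ni is +2.

+2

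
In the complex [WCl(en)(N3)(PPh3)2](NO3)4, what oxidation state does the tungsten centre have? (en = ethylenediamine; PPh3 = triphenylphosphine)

4 nitrate outside the brackets (-1 each) → the complex ion is 4+.
Ligand charges: 1×Cl = -1; 1×N3 = -1; 1×en neutral; 2×PPh3 neutral; sum -2.
W + (-2) = 4+ ⇒ W is +6.

+6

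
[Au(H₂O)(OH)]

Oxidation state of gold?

No counter-ion: the bracketed complex is neutral.
Ligand charges: 1×OH = -1; 1×H2O neutral; sum -1.
Au + (-1) = 0 ⇒ Au is +1.

+1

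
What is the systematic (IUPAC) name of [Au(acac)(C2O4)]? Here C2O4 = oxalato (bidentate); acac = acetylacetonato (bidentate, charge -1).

(acetylacetonato)oxalatogold(III)

There is no counter-ion, so the complex is neutral overall.
Ligand charges: 1×oxalato (-2 each), 1×acetylacetonato (-1 each); total -3. So Au + (-3) = 0, giving Au = +3.
Ligands are named alphabetically: acetylacetonato before oxalato.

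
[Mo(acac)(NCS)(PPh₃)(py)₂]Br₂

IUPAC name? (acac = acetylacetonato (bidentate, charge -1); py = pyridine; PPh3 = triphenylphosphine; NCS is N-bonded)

(acetylacetonato)isothiocyanatobis(pyridine)(triphenylphosphine)molybdenum(IV) bromide

The 2 bromide counter-ions carry a total charge of -2, so each complex ion is 2+.
Ligand charges: 1×acetylacetonato (-1 each), 2×pyridine (neutral), 1×triphenylphosphine (neutral), 1×isothiocyanato (-1 each); total -2. So Mo + (-2) = 2+, giving Mo = +4.
Ligands are named alphabetically: acetylacetonato before isothiocyanato before pyridine before triphenylphosphine.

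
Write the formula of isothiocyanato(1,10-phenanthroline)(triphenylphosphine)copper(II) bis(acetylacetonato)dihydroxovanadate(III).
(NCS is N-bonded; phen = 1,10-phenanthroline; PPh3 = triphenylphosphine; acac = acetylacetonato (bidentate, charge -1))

[Cu(NCS)(phen)(PPh3)][V(acac)2(OH)2]

Cation [Cu…]: ligand charges -1, Cu(II) ⇒ ion charge 1+.
Anion [V…]: ligand charges -4, V(III) ⇒ ion charge 1−.
One 1+ cation balances one 1− anion.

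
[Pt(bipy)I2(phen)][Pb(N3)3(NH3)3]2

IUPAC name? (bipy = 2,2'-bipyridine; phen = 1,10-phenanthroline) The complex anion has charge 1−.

(2,2'-bipyridine)diiodo(1,10-phenanthroline)platinum(IV) triamminetriazidoplumbate(II)

The complex anion is given as 1−; its ligand charges sum to -3, so Pb = +2.
With 2 anions per cation, the cation must be 2×1 = 2+.
Cation: ligand charges sum to -2; for the ion to be 2+, Pt = +4.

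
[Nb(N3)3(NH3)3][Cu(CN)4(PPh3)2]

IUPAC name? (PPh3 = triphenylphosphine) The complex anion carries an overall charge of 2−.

The complex anion is given as 2−; its ligand charges sum to -4, so Cu = +2.
A 1:1 salt means the cation carries the equal and opposite charge, 2+.
Cation: ligand charges sum to -3; for the ion to be 2+, Nb = +5.

triamminetriazidoniobium(V) tetracyanobis(triphenylphosphine)cuprate(II)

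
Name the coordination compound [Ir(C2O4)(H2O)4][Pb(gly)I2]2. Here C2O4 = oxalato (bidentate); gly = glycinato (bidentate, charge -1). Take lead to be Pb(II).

tetraaquaoxalatoiridium(IV) (glycinato)diiodoplumbate(II)

Pb is given as +2; the anion's ligand charges sum to -3, so the complex anion is 1−.
With 2 anions per cation, the cation must be 2×1 = 2+.
Cation: ligand charges sum to -2; for the ion to be 2+, Ir = +4.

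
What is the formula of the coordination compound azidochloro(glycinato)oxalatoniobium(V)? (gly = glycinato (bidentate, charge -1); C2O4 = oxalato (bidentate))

Ligands: 1 azido (N3, -1), 1 glycinato (gly, -1), 1 chloro (Cl, -1), 1 oxalato (C2O4, -2). Ligand charge sum = -5.
With Nb in oxidation state +5, the complex ion is [Nb...].

[Nb(C2O4)Cl(gly)(N3)]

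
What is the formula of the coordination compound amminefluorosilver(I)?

[AgF(NH3)]

Ligands: 1 ammine (NH3, neutral), 1 fluoro (F, -1). Ligand charge sum = -1.
With Ag in oxidation state +1, the complex ion is [Ag...].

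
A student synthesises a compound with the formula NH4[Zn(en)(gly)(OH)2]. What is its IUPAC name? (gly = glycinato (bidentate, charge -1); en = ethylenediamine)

ammonium (ethylenediamine)(glycinato)dihydroxozincate(II)

The 1 ammonium counter-ion carries a total charge of +1, so each complex ion is 1−.
Ligand charges: 2×hydroxo (-1 each), 1×glycinato (-1 each), 1×ethylenediamine (neutral); total -3. So Zn + (-3) = 1−, giving Zn = +2.
Ligands are named alphabetically: ethylenediamine before glycinato before hydroxo.
The complex ion is anionic, so zinc takes the -ate form zincate(II).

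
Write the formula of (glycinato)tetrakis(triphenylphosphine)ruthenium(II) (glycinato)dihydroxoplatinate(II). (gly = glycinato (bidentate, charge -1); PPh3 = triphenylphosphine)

Cation [Ru…]: ligand charges -1, Ru(II) ⇒ ion charge 1+.
Anion [Pt…]: ligand charges -3, Pt(II) ⇒ ion charge 1−.
One 1+ cation balances one 1− anion.

[Ru(gly)(PPh3)4][Pt(gly)(OH)2]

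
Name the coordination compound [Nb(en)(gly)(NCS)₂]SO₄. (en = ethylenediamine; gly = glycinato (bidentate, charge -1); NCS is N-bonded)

(ethylenediamine)(glycinato)diisothiocyanatoniobium(V) sulfate

The 1 sulfate counter-ion carries a total charge of -2, so each complex ion is 2+.
Ligand charges: 1×ethylenediamine (neutral), 1×glycinato (-1 each), 2×isothiocyanato (-1 each); total -3. So Nb + (-3) = 2+, giving Nb = +5.
Ligands are named alphabetically: ethylenediamine before glycinato before isothiocyanato.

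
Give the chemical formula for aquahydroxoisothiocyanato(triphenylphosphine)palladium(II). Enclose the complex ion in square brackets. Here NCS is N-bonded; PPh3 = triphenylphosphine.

Ligands: 1 isothiocyanato (NCS, -1), 1 hydroxo (OH, -1), 1 triphenylphosphine (PPh3, neutral), 1 aqua (H2O, neutral). Ligand charge sum = -2.
With Pd in oxidation state +2, the complex ion is [Pd...].

[Pd(H2O)(NCS)(OH)(PPh3)]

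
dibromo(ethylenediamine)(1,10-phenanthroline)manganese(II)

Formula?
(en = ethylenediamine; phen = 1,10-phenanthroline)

Ligands: 1 ethylenediamine (en, neutral), 2 bromo (Br, -1), 1 1,10-phenanthroline (phen, neutral). Ligand charge sum = -2.
With Mn in oxidation state +2, the complex ion is [Mn...].

[MnBr2(en)(phen)]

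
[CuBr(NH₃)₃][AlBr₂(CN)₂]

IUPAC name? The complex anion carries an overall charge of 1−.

Both ions are complex: the cation is named first with the plain metal name, the anion second with the -ate form; each ion's ligands are alphabetised independently.
The complex anion is given as 1−; its ligand charges sum to -4, so Al = +3.
A 1:1 salt means the cation carries the equal and opposite charge, 1+.
Cation: ligand charges sum to -1; for the ion to be 1+, Cu = +2.

triamminebromocopper(II) dibromodicyanoaluminate(III)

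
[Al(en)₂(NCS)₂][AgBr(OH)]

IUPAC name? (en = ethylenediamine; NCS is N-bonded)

bis(ethylenediamine)diisothiocyanatoaluminium(III) bromohydroxoargentate(I)

Both ions are complex: the cation is named first with the plain metal name, the anion second with the -ate form; each ion's ligands are alphabetised independently.
Aluminium is always +3 in its complexes; the cation's ligand charges sum to -2, so the complex cation is 1+.
A 1:1 salt means the anion carries the equal and opposite charge, 1−.
Anion: ligand charges sum to -2; for the ion to be 1−, Ag = +1.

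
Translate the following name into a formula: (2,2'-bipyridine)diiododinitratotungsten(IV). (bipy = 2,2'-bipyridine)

Ligands: 2 iodo (I, -1), 2 nitrato (NO3, -1), 1 2,2'-bipyridine (bipy, neutral). Ligand charge sum = -4.
With W in oxidation state +4, the complex ion is [W...].

[W(bipy)I2(NO3)2]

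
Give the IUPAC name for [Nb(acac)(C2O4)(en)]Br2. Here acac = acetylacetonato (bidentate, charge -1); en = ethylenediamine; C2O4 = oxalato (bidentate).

The 2 bromide counter-ions carry a total charge of -2, so each complex ion is 2+.
Ligand charges: 1×acetylacetonato (-1 each), 1×ethylenediamine (neutral), 1×oxalato (-2 each); total -3. So Nb + (-3) = 2+, giving Nb = +5.
Ligands are named alphabetically: acetylacetonato before ethylenediamine before oxalato.

(acetylacetonato)(ethylenediamine)oxalatoniobium(V) bromide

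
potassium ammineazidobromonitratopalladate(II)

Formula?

Ligands: 1 azido (N3, -1), 1 ammine (NH3, neutral), 1 nitrato (NO3, -1), 1 bromo (Br, -1). Ligand charge sum = -3.
With Pd in oxidation state +2, the complex ion is [Pd...]^1−.
Charge balance with potassium (+1) requires 1 complex ion per 1 potassium.

K[PdBr(N3)(NH3)(NO3)]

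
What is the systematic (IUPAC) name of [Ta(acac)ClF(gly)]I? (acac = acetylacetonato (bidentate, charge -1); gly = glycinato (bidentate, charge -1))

(acetylacetonato)chlorofluoro(glycinato)tantalum(V) iodide

The 1 iodide counter-ion carries a total charge of -1, so each complex ion is 1+.
Ligand charges: 1×acetylacetonato (-1 each), 1×chloro (-1 each), 1×fluoro (-1 each), 1×glycinato (-1 each); total -4. So Ta + (-4) = 1+, giving Ta = +5.
Ligands are named alphabetically: acetylacetonato before chloro before fluoro before glycinato.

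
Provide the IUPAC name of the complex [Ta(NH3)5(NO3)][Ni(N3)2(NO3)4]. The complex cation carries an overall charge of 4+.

Both ions are complex: the cation is named first with the plain metal name, the anion second with the -ate form; each ion's ligands are alphabetised independently.
The complex cation is given as 4+; its ligand charges sum to -1, so Ta = +5.
A 1:1 salt means the anion carries the equal and opposite charge, 4−.
Anion: ligand charges sum to -6; for the ion to be 4−, Ni = +2.

pentaamminenitratotantalum(V) diazidotetranitratonickelate(II)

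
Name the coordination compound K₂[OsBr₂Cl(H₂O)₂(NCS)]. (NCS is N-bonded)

The 2 potassium counter-ions carry a total charge of +2, so each complex ion is 2−.
Ligand charges: 1×chloro (-1 each), 2×bromo (-1 each), 2×aqua (neutral), 1×isothiocyanato (-1 each); total -4. So Os + (-4) = 2−, giving Os = +2.
Ligands are named alphabetically: aqua before bromo before chloro before isothiocyanato.
The complex ion is anionic, so osmium takes the -ate form osmate(II).

potassium diaquadibromochloroisothiocyanatoosmate(II)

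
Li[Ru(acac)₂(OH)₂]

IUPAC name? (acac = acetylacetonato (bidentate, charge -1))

lithium bis(acetylacetonato)dihydroxoruthenate(III)

The 1 lithium counter-ion carries a total charge of +1, so each complex ion is 1−.
Ligand charges: 2×hydroxo (-1 each), 2×acetylacetonato (-1 each); total -4. So Ru + (-4) = 1−, giving Ru = +3.
The complex ion is anionic, so ruthenium takes the -ate form ruthenate(III).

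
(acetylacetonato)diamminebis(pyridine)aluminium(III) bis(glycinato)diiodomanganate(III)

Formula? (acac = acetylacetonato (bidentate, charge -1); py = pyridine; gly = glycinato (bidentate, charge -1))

Cation [Al…]: ligand charges -1, Al(III) ⇒ ion charge 2+.
Anion [Mn…]: ligand charges -4, Mn(III) ⇒ ion charge 1−.

[Al(acac)(NH3)2(py)2][Mn(gly)2I2]2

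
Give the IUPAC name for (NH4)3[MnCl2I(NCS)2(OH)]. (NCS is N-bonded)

ammonium dichlorohydroxoiododiisothiocyanatomanganate(III)

The 3 ammonium counter-ions carry a total charge of +3, so each complex ion is 3−.
Ligand charges: 1×iodo (-1 each), 2×isothiocyanato (-1 each), 1×hydroxo (-1 each), 2×chloro (-1 each); total -6. So Mn + (-6) = 3−, giving Mn = +3.
The complex ion is anionic, so manganese takes the -ate form manganate(III).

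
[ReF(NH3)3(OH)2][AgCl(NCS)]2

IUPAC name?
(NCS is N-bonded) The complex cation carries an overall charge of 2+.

Both ions are complex: the cation is named first with the plain metal name, the anion second with the -ate form; each ion's ligands are alphabetised independently.
The complex cation is given as 2+; its ligand charges sum to -3, so Re = +5.
With 2 anions per cation, each anion must be 2/2 = 1−.
Anion: ligand charges sum to -2; for the ion to be 1−, Ag = +1.

triamminefluorodihydroxorhenium(V) chloroisothiocyanatoargentate(I)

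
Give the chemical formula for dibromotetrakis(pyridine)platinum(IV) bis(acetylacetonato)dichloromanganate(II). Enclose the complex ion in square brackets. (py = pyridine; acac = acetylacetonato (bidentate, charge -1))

Cation [Pt…]: ligand charges -2, Pt(IV) ⇒ ion charge 2+.
Anion [Mn…]: ligand charges -4, Mn(II) ⇒ ion charge 2−.
One 2+ cation balances one 2− anion.

[PtBr2(py)4][Mn(acac)2Cl2]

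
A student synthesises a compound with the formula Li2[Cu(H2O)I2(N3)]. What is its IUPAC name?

The 2 lithium counter-ions carry a total charge of +2, so each complex ion is 2−.
Ligand charges: 1×azido (-1 each), 2×iodo (-1 each), 1×aqua (neutral); total -3. So Cu + (-3) = 2−, giving Cu = +1.
Ligands are named alphabetically: aqua before azido before iodo.
The complex ion is anionic, so copper takes the -ate form cuprate(I).

lithium aquaazidodiiodocuprate(I)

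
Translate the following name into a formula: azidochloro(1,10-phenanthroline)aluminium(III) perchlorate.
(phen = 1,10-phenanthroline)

Ligands: 1 chloro (Cl, -1), 1 azido (N3, -1), 1 1,10-phenanthroline (phen, neutral). Ligand charge sum = -2.
Charge balance with perchlorate (-1) requires 1 complex ion per 1 perchlorate.

[AlCl(N3)(phen)]ClO4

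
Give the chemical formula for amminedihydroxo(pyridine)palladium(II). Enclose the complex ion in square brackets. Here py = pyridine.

[Pd(NH3)(OH)2(py)]

Ligands: 1 pyridine (py, neutral), 2 hydroxo (OH, -1), 1 ammine (NH3, neutral). Ligand charge sum = -2.
With Pd in oxidation state +2, the complex ion is [Pd...].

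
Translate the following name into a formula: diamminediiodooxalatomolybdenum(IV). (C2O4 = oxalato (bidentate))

[Mo(C2O4)I2(NH3)2]

Ligands: 2 ammine (NH3, neutral), 2 iodo (I, -1), 1 oxalato (C2O4, -2). Ligand charge sum = -4.
With Mo in oxidation state +4, the complex ion is [Mo...].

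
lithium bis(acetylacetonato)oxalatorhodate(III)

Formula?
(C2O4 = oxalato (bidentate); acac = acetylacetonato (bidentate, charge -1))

Li[Rh(acac)2(C2O4)]

Ligands: 1 oxalato (C2O4, -2), 2 acetylacetonato (acac, -1). Ligand charge sum = -4.
Charge balance with lithium (+1) requires 1 complex ion per 1 lithium.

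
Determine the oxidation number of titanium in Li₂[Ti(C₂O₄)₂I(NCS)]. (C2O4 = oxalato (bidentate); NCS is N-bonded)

+4

2 lithium outside the brackets (+1 each) → the complex ion is 2−.
Ligand charges: 2×C2O4 = -4; 1×NCS = -1; 1×I = -1; sum -6.
Ti + (-6) = 2− ⇒ Ti is +4.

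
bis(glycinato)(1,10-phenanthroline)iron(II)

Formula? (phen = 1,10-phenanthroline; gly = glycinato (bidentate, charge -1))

Ligands: 1 1,10-phenanthroline (phen, neutral), 2 glycinato (gly, -1). Ligand charge sum = -2.
With Fe in oxidation state +2, the complex ion is [Fe...].

[Fe(gly)2(phen)]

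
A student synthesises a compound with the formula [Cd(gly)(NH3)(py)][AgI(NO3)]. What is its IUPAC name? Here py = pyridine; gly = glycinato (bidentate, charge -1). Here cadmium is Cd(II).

ammine(glycinato)(pyridine)cadmium(II) iodonitratoargentate(I)

Both ions are complex: the cation is named first with the plain metal name, the anion second with the -ate form; each ion's ligands are alphabetised independently.
Cd is given as +2; the cation's ligand charges sum to -1, so the complex cation is 1+.
A 1:1 salt means the anion carries the equal and opposite charge, 1−.
Anion: ligand charges sum to -2; for the ion to be 1−, Ag = +1.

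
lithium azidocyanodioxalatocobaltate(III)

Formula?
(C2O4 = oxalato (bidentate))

Li3[Co(C2O4)2(CN)(N3)]

Ligands: 1 azido (N3, -1), 2 oxalato (C2O4, -2), 1 cyano (CN, -1). Ligand charge sum = -6.
With Co in oxidation state +3, the complex ion is [Co...]^3−.
Charge balance with lithium (+1) requires 1 complex ion per 3 lithium.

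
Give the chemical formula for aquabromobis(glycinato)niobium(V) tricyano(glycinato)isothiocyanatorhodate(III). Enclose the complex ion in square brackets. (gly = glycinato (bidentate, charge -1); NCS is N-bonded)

[NbBr(gly)2(H2O)][Rh(CN)3(gly)(NCS)]

Cation [Nb…]: ligand charges -3, Nb(V) ⇒ ion charge 2+.
Anion [Rh…]: ligand charges -5, Rh(III) ⇒ ion charge 2−.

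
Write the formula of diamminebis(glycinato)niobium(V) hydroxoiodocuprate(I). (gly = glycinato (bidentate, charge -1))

Cation [Nb…]: ligand charges -2, Nb(V) ⇒ ion charge 3+.
Anion [Cu…]: ligand charges -2, Cu(I) ⇒ ion charge 1−.
One 3+ cation requires 3 of the 1− anion.

[Nb(gly)2(NH3)2][CuI(OH)]3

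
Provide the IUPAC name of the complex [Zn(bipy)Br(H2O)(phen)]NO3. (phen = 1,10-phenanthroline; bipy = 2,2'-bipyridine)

aqua(2,2'-bipyridine)bromo(1,10-phenanthroline)zinc(II) nitrate

The 1 nitrate counter-ion carries a total charge of -1, so each complex ion is 1+.
Ligand charges: 1×1,10-phenanthroline (neutral), 1×2,2'-bipyridine (neutral), 1×aqua (neutral), 1×bromo (-1 each); total -1. So Zn + (-1) = 1+, giving Zn = +2.
Ligands are named alphabetically: aqua before bipyridine before bromo before phenanthroline.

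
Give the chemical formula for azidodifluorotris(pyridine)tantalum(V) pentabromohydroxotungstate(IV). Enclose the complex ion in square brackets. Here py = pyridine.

Cation [Ta…]: ligand charges -3, Ta(V) ⇒ ion charge 2+.
Anion [W…]: ligand charges -6, W(IV) ⇒ ion charge 2−.
One 2+ cation balances one 2− anion.

[TaF2(N3)(py)3][WBr5(OH)]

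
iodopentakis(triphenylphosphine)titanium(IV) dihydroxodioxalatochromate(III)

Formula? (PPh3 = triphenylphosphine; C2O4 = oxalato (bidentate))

[TiI(PPh3)5][Cr(C2O4)2(OH)2]

Cation [Ti…]: ligand charges -1, Ti(IV) ⇒ ion charge 3+.
Anion [Cr…]: ligand charges -6, Cr(III) ⇒ ion charge 3−.
One 3+ cation balances one 3− anion.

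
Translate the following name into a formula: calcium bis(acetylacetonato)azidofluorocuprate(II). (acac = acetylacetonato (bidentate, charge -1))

Ca[Cu(acac)2F(N3)]

Ligands: 1 fluoro (F, -1), 1 azido (N3, -1), 2 acetylacetonato (acac, -1). Ligand charge sum = -4.
Charge balance with calcium (+2) requires 1 complex ion per 1 calcium.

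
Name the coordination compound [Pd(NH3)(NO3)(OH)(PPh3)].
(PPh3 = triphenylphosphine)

There is no counter-ion, so the complex is neutral overall.
Ligand charges: 1×ammine (neutral), 1×nitrato (-1 each), 1×triphenylphosphine (neutral), 1×hydroxo (-1 each); total -2. So Pd + (-2) = 0, giving Pd = +2.
Ligands are named alphabetically: ammine before hydroxo before nitrato before triphenylphosphine.

amminehydroxonitrato(triphenylphosphine)palladium(II)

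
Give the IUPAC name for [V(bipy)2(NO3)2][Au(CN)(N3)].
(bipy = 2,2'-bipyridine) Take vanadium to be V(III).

bis(2,2'-bipyridine)dinitratovanadium(III) azidocyanoaurate(I)

Both ions are complex: the cation is named first with the plain metal name, the anion second with the -ate form; each ion's ligands are alphabetised independently.
V is given as +3; the cation's ligand charges sum to -2, so the complex cation is 1+.
A 1:1 salt means the anion carries the equal and opposite charge, 1−.
Anion: ligand charges sum to -2; for the ion to be 1−, Au = +1.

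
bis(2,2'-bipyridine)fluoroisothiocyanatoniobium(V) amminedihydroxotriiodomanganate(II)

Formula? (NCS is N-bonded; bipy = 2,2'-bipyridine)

Cation [Nb…]: ligand charges -2, Nb(V) ⇒ ion charge 3+.
Anion [Mn…]: ligand charges -5, Mn(II) ⇒ ion charge 3−.

[Nb(bipy)2F(NCS)][MnI3(NH3)(OH)2]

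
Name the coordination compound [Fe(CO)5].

There is no counter-ion, so the complex is neutral overall.
Ligand charges: 5×carbonyl (neutral); total 0. So Fe + (0) = 0, giving Fe = 0.

pentacarbonyliron(0)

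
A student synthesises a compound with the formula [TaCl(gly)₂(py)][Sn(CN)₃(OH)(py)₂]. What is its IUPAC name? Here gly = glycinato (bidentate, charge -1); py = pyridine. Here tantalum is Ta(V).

chlorobis(glycinato)(pyridine)tantalum(V) tricyanohydroxobis(pyridine)stannate(II)

Ta is given as +5; the cation's ligand charges sum to -3, so the complex cation is 2+.
A 1:1 salt means the anion carries the equal and opposite charge, 2−.
Anion: ligand charges sum to -4; for the ion to be 2−, Sn = +2.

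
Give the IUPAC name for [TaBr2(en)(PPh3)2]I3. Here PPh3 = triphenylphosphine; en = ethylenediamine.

dibromo(ethylenediamine)bis(triphenylphosphine)tantalum(V) iodide

The 3 iodide counter-ions carry a total charge of -3, so each complex ion is 3+.
Ligand charges: 2×triphenylphosphine (neutral), 1×ethylenediamine (neutral), 2×bromo (-1 each); total -2. So Ta + (-2) = 3+, giving Ta = +5.
Ligands are named alphabetically: bromo before ethylenediamine before triphenylphosphine.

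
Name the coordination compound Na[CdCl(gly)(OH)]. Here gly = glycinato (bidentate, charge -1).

The 1 sodium counter-ion carries a total charge of +1, so each complex ion is 1−.
Ligand charges: 1×chloro (-1 each), 1×glycinato (-1 each), 1×hydroxo (-1 each); total -3. So Cd + (-3) = 1−, giving Cd = +2.
Ligands are named alphabetically: chloro before glycinato before hydroxo.
The complex ion is anionic, so cadmium takes the -ate form cadmate(II).

sodium chloro(glycinato)hydroxocadmate(II)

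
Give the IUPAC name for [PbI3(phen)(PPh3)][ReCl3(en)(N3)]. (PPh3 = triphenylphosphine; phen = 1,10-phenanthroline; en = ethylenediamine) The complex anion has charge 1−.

triiodo(1,10-phenanthroline)(triphenylphosphine)lead(IV) azidotrichloro(ethylenediamine)rhenate(III)

Both ions are complex: the cation is named first with the plain metal name, the anion second with the -ate form; each ion's ligands are alphabetised independently.
The complex anion is given as 1−; its ligand charges sum to -4, so Re = +3.
A 1:1 salt means the cation carries the equal and opposite charge, 1+.
Cation: ligand charges sum to -3; for the ion to be 1+, Pb = +4.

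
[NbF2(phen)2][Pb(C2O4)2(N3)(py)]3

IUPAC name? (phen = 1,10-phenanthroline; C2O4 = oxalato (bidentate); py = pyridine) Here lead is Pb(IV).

Pb is given as +4; the anion's ligand charges sum to -5, so the complex anion is 1−.
With 3 anions per cation, the cation must be 3×1 = 3+.
Cation: ligand charges sum to -2; for the ion to be 3+, Nb = +5.

difluorobis(1,10-phenanthroline)niobium(V) azidodioxalato(pyridine)plumbate(IV)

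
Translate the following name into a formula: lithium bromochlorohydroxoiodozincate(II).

Li2[ZnBrClI(OH)]

Ligands: 1 bromo (Br, -1), 1 chloro (Cl, -1), 1 hydroxo (OH, -1), 1 iodo (I, -1). Ligand charge sum = -4.
With Zn in oxidation state +2, the complex ion is [Zn...]^2−.
Charge balance with lithium (+1) requires 1 complex ion per 2 lithium.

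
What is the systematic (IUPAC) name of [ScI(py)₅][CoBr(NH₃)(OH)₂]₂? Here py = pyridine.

Scandium is always +3 in its complexes; the cation's ligand charges sum to -1, so the complex cation is 2+.
With 2 anions per cation, each anion must be 2/2 = 1−.
Anion: ligand charges sum to -3; for the ion to be 1−, Co = +2.

iodopentakis(pyridine)scandium(III) amminebromodihydroxocobaltate(II)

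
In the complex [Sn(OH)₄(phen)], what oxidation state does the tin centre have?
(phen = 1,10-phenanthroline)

+4

No counter-ion: the bracketed complex is neutral.
Ligand charges: 4×OH = -4; 1×phen neutral; sum -4.
Sn + (-4) = 0 ⇒ Sn is +4.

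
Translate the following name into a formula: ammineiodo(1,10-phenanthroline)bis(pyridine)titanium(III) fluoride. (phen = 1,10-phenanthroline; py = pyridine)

[TiI(NH3)(phen)(py)2]F2

Ligands: 1 1,10-phenanthroline (phen, neutral), 1 iodo (I, -1), 1 ammine (NH3, neutral), 2 pyridine (py, neutral). Ligand charge sum = -1.
With Ti in oxidation state +3, the complex ion is [Ti...]^2+.
Charge balance with fluoride (-1) requires 1 complex ion per 2 fluoride.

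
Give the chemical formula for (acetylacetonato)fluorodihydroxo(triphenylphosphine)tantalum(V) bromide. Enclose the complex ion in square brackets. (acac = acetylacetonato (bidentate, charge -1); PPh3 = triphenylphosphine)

[Ta(acac)F(OH)2(PPh3)]Br

Ligands: 1 acetylacetonato (acac, -1), 2 hydroxo (OH, -1), 1 triphenylphosphine (PPh3, neutral), 1 fluoro (F, -1). Ligand charge sum = -4.
Charge balance with bromide (-1) requires 1 complex ion per 1 bromide.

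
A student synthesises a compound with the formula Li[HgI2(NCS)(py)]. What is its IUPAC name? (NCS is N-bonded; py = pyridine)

The 1 lithium counter-ion carries a total charge of +1, so each complex ion is 1−.
Ligand charges: 2×iodo (-1 each), 1×isothiocyanato (-1 each), 1×pyridine (neutral); total -3. So Hg + (-3) = 1−, giving Hg = +2.
Ligands are named alphabetically: iodo before isothiocyanato before pyridine.
The complex ion is anionic, so mercury takes the -ate form mercurate(II).

lithium diiodoisothiocyanato(pyridine)mercurate(II)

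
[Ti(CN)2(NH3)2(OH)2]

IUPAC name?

diamminedicyanodihydroxotitanium(IV)

There is no counter-ion, so the complex is neutral overall.
Ligand charges: 2×ammine (neutral), 2×hydroxo (-1 each), 2×cyano (-1 each); total -4. So Ti + (-4) = 0, giving Ti = +4.
Ligands are named alphabetically: ammine before cyano before hydroxo.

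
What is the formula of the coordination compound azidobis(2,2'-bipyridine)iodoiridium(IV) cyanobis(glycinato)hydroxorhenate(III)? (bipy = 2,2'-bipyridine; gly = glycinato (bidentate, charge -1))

Cation [Ir…]: ligand charges -2, Ir(IV) ⇒ ion charge 2+.
Anion [Re…]: ligand charges -4, Re(III) ⇒ ion charge 1−.

[Ir(bipy)2I(N3)][Re(CN)(gly)2(OH)]2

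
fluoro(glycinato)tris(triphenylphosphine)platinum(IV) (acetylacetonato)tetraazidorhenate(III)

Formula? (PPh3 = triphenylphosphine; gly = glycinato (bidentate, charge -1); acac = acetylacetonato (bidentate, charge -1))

[PtF(gly)(PPh3)3][Re(acac)(N3)4]

Cation [Pt…]: ligand charges -2, Pt(IV) ⇒ ion charge 2+.
Anion [Re…]: ligand charges -5, Re(III) ⇒ ion charge 2−.
One 2+ cation balances one 2− anion.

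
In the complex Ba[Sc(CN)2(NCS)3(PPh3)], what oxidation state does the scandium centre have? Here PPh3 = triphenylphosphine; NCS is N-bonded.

+3

1 barium outside the brackets (+2 each) → the complex ion is 2−.
Ligand charges: 2×CN = -2; 1×PPh3 neutral; 3×NCS = -3; sum -5.
Sc + (-5) = 2− ⇒ Sc is +3.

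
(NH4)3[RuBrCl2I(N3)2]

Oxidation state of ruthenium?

+3

3 ammonium outside the brackets (+1 each) → the complex ion is 3−.
Ligand charges: 1×Br = -1; 2×N3 = -2; 2×Cl = -2; 1×I = -1; sum -6.
Ru + (-6) = 3− ⇒ Ru is +3.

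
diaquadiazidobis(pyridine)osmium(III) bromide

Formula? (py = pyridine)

Ligands: 2 azido (N3, -1), 2 pyridine (py, neutral), 2 aqua (H2O, neutral). Ligand charge sum = -2.
Charge balance with bromide (-1) requires 1 complex ion per 1 bromide.

[Os(H2O)2(N3)2(py)2]Br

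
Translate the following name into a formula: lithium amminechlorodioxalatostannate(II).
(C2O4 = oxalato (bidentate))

Ligands: 1 ammine (NH3, neutral), 1 chloro (Cl, -1), 2 oxalato (C2O4, -2). Ligand charge sum = -5.
With Sn in oxidation state +2, the complex ion is [Sn...]^3−.
Charge balance with lithium (+1) requires 1 complex ion per 3 lithium.

Li3[Sn(C2O4)2Cl(NH3)]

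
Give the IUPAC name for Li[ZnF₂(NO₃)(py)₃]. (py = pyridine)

lithium difluoronitratotris(pyridine)zincate(II)

The 1 lithium counter-ion carries a total charge of +1, so each complex ion is 1−.
Ligand charges: 2×fluoro (-1 each), 3×pyridine (neutral), 1×nitrato (-1 each); total -3. So Zn + (-3) = 1−, giving Zn = +2.
The complex ion is anionic, so zinc takes the -ate form zincate(II).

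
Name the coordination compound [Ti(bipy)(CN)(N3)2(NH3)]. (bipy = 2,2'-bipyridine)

amminediazido(2,2'-bipyridine)cyanotitanium(III)

There is no counter-ion, so the complex is neutral overall.
Ligand charges: 1×ammine (neutral), 2×azido (-1 each), 1×2,2'-bipyridine (neutral), 1×cyano (-1 each); total -3. So Ti + (-3) = 0, giving Ti = +3.
Ligands are named alphabetically: ammine before azido before bipyridine before cyano.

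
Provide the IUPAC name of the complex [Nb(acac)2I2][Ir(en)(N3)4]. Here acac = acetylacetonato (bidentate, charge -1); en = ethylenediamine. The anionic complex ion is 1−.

bis(acetylacetonato)diiodoniobium(V) tetraazido(ethylenediamine)iridate(III)

The complex anion is given as 1−; its ligand charges sum to -4, so Ir = +3.
A 1:1 salt means the cation carries the equal and opposite charge, 1+.
Cation: ligand charges sum to -4; for the ion to be 1+, Nb = +5.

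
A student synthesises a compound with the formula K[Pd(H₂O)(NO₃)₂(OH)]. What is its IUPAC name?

The 1 potassium counter-ion carries a total charge of +1, so each complex ion is 1−.
Ligand charges: 2×nitrato (-1 each), 1×aqua (neutral), 1×hydroxo (-1 each); total -3. So Pd + (-3) = 1−, giving Pd = +2.
The complex ion is anionic, so palladium takes the -ate form palladate(II).

potassium aquahydroxodinitratopalladate(II)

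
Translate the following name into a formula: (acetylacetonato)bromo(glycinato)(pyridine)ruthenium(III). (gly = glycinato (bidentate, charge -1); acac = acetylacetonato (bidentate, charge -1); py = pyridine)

Ligands: 1 glycinato (gly, -1), 1 acetylacetonato (acac, -1), 1 bromo (Br, -1), 1 pyridine (py, neutral). Ligand charge sum = -3.
With Ru in oxidation state +3, the complex ion is [Ru...].

[Ru(acac)Br(gly)(py)]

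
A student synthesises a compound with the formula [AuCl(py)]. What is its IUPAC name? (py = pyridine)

There is no counter-ion, so the complex is neutral overall.
Ligand charges: 1×pyridine (neutral), 1×chloro (-1 each); total -1. So Au + (-1) = 0, giving Au = +1.
Ligands are named alphabetically: chloro before pyridine.

chloro(pyridine)gold(I)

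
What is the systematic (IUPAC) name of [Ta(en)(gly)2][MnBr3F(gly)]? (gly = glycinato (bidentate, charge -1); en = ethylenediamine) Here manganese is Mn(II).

Both ions are complex: the cation is named first with the plain metal name, the anion second with the -ate form; each ion's ligands are alphabetised independently.
Mn is given as +2; the anion's ligand charges sum to -5, so the complex anion is 3−.
A 1:1 salt means the cation carries the equal and opposite charge, 3+.
Cation: ligand charges sum to -2; for the ion to be 3+, Ta = +5.

(ethylenediamine)bis(glycinato)tantalum(V) tribromofluoro(glycinato)manganate(II)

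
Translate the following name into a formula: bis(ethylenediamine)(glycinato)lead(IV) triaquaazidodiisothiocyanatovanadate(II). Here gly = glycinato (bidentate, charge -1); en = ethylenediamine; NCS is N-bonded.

[Pb(en)2(gly)][V(H2O)3(N3)(NCS)2]3

Cation [Pb…]: ligand charges -1, Pb(IV) ⇒ ion charge 3+.
Anion [V…]: ligand charges -3, V(II) ⇒ ion charge 1−.
One 3+ cation requires 3 of the 1− anion.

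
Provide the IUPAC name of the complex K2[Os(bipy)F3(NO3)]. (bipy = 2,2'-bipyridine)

The 2 potassium counter-ions carry a total charge of +2, so each complex ion is 2−.
Ligand charges: 1×2,2'-bipyridine (neutral), 3×fluoro (-1 each), 1×nitrato (-1 each); total -4. So Os + (-4) = 2−, giving Os = +2.
The complex ion is anionic, so osmium takes the -ate form osmate(II).

potassium (2,2'-bipyridine)trifluoronitratoosmate(II)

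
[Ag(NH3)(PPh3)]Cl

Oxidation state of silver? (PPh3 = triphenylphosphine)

1 chloride outside the brackets (-1 each) → the complex ion is 1+.
Ligand charges: 1×NH3 neutral; 1×PPh3 neutral; sum 0.
Ag + (0) = 1+ ⇒ Ag is +1.

+1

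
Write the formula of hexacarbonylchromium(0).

[Cr(CO)6]

Ligands: 6 carbonyl (CO, neutral). Ligand charge sum = 0.
With Cr in oxidation state 0, the complex ion is [Cr...].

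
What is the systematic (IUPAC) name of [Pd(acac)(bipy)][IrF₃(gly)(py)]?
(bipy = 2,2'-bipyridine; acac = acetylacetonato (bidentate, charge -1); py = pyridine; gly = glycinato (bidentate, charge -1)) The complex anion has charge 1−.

Both ions are complex: the cation is named first with the plain metal name, the anion second with the -ate form; each ion's ligands are alphabetised independently.
The complex anion is given as 1−; its ligand charges sum to -4, so Ir = +3.
A 1:1 salt means the cation carries the equal and opposite charge, 1+.
Cation: ligand charges sum to -1; for the ion to be 1+, Pd = +2.

(acetylacetonato)(2,2'-bipyridine)palladium(II) trifluoro(glycinato)(pyridine)iridate(III)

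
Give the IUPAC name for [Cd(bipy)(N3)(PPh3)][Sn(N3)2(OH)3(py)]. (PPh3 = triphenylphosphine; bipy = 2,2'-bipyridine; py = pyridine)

azido(2,2'-bipyridine)(triphenylphosphine)cadmium(II) diazidotrihydroxo(pyridine)stannate(IV)

Both ions are complex: the cation is named first with the plain metal name, the anion second with the -ate form; each ion's ligands are alphabetised independently.
Cadmium is always +2 in its complexes; the cation's ligand charges sum to -1, so the complex cation is 1+.
A 1:1 salt means the anion carries the equal and opposite charge, 1−.
Anion: ligand charges sum to -5; for the ion to be 1−, Sn = +4.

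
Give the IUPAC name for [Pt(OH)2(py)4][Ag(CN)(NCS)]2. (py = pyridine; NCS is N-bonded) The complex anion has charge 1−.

dihydroxotetrakis(pyridine)platinum(IV) cyanoisothiocyanatoargentate(I)

The complex anion is given as 1−; its ligand charges sum to -2, so Ag = +1.
With 2 anions per cation, the cation must be 2×1 = 2+.
Cation: ligand charges sum to -2; for the ion to be 2+, Pt = +4.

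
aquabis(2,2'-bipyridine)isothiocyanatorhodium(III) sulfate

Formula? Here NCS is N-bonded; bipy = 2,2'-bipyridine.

Ligands: 1 aqua (H2O, neutral), 1 isothiocyanato (NCS, -1), 2 2,2'-bipyridine (bipy, neutral). Ligand charge sum = -1.
With Rh in oxidation state +3, the complex ion is [Rh...]^2+.
Charge balance with sulfate (-2) requires 1 complex ion per 1 sulfate.

[Rh(bipy)2(H2O)(NCS)]SO4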